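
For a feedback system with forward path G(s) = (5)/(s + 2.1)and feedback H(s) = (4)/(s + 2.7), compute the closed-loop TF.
Closed-loop T = G/(1+GH).
Numerator: G_num * H_den = 5*s + 13.5.
Denominator: G_den * H_den + G_num * H_num = (s^2 + 4.8*s + 5.67) + (20) = s^2 + 4.8*s + 25.67.
T(s) = (5*s + 13.5)/(s^2 + 4.8*s + 25.67)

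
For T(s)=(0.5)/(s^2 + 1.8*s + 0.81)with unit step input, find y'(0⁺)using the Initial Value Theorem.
IVT: y'(0⁺) = lim_{s→∞} s²·Y(s) = lim_{s→∞} s·T(s).
deg(num) = 0, deg(den) = 2, relative degree = 2 ≥ 2, so s·T(s) → 0. Initial slope = 0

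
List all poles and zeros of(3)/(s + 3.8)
Set denominator = 0: s + 3.8 = 0 → Poles: -3.8
Numerator is a nonzero constant (3) → Zeros: none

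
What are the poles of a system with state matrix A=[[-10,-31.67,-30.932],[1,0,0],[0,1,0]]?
Eigenvalues solve det(λI - A) = 0.
Characteristic polynomial: λ^3 + 10*λ^2 + 31.67*λ + 30.932 = 0.
Factor: (λ + 3.7)(λ + 4.4)(λ + 1.9) = 0.
Roots: -1.9, -3.7, -4.4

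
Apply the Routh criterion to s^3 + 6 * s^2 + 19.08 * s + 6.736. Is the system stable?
Routh array:
s^3: [1, 19.08]; s^2: [6, 6.736]; s^1: [17.9573]; s^0: [6.736]
First column: [1, 6, 17.9573, 6.736]. Sign changes = 0.
Yes, stable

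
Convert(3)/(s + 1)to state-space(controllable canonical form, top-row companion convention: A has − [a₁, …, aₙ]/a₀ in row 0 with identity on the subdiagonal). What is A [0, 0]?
Reachable canonical form for den = s + 1: top row of A = -[a₁,a₂,...,aₙ]/a₀, ones on the subdiagonal, zeros elsewhere.
A = [[-1]].
A[0,0] = -1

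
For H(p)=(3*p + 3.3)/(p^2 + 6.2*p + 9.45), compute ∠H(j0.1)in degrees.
Substitute p = j*0.1: H(j0.1) = 0.350153 + 0.00878232j.
∠H(j0.1) = atan2(Im, Re) = atan2(0.00878232, 0.350153) = 1.44°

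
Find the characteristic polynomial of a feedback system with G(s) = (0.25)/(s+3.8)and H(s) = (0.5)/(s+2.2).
Characteristic poly = G_den * H_den + G_num * H_num = (s^2 + 6*s + 8.36) + (0.125) = s^2 + 6*s + 8.485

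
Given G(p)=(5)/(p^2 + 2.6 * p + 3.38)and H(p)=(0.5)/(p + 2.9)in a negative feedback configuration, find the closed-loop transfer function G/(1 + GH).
Closed-loop T = G/(1+GH).
Numerator: G_num * H_den = 5*p + 14.5.
Denominator: G_den * H_den + G_num * H_num = (p^3 + 5.5*p^2 + 10.92*p + 9.802) + (2.5) = p^3 + 5.5*p^2 + 10.92*p + 12.302.
T(p) = (5*p + 14.5)/(p^3 + 5.5*p^2 + 10.92*p + 12.302)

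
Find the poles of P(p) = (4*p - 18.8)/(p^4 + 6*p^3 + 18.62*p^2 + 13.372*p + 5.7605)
Set denominator = 0: p^4 + 6*p^3 + 18.62*p^2 + 13.372*p + 5.7605 = (p^2 + 5.2*p + 14.05)(p^2 + 0.8*p + 0.41) = 0 → Poles: -0.4 + 0.5j, -0.4 - 0.5j, -2.6 + 2.7j, -2.6 - 2.7j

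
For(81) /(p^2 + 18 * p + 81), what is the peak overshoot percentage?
Standard form: ωn²/(p²+2ζωn·p+ωn²) → ωn = 9, ζ = 1.
ζ ≥ 1, so the response is non-oscillatory: peak overshoot = 0%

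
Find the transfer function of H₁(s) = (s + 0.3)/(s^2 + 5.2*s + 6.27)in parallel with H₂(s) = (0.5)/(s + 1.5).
Parallel: H = H₁ + H₂ = (n₁·d₂ + n₂·d₁)/(d₁·d₂).
n₁·d₂ = s^2 + 1.8*s + 0.45. n₂·d₁ = 0.5*s^2 + 2.6*s + 3.135. Sum = 1.5*s^2 + 4.4*s + 3.585. d₁·d₂ = s^3 + 6.7*s^2 + 14.07*s + 9.405.
H(s) = (1.5*s^2 + 4.4*s + 3.585)/(s^3 + 6.7*s^2 + 14.07*s + 9.405)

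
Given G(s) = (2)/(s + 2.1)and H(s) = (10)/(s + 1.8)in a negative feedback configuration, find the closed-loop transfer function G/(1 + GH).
Closed-loop T = G/(1+GH).
Numerator: G_num * H_den = 2*s + 3.6.
Denominator: G_den * H_den + G_num * H_num = (s^2 + 3.9*s + 3.78) + (20) = s^2 + 3.9*s + 23.78.
T(s) = (2*s + 3.6)/(s^2 + 3.9*s + 23.78)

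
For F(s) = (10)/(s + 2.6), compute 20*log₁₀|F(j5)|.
Substitute s = j*5: F(j5) = 0.81864 - 1.57431j.
|F(j5)| = sqrt(Re² + Im²) = 1.774.
20*log₁₀(1.774) = 4.98 dB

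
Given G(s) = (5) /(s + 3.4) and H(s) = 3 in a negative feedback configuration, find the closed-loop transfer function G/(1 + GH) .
Closed-loop T = G/(1+GH).
Numerator: G_num * H_den = 5.
Denominator: G_den * H_den + G_num * H_num = (s + 3.4) + (15) = s + 18.4.
T(s) = (5)/(s + 18.4)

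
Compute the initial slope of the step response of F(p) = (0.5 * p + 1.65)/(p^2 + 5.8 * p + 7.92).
IVT: y'(0⁺) = lim_{p→∞} p²·Y(p) = lim_{p→∞} p·F(p).
deg(num) = 1, deg(den) = 2, relative degree = 1, so p·F(p) → (leading num)/(leading den) = 0.5/1 = 0.5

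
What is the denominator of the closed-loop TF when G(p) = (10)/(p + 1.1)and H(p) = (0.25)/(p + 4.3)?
Characteristic poly = G_den * H_den + G_num * H_num = (p^2 + 5.4*p + 4.73) + (2.5) = p^2 + 5.4*p + 7.23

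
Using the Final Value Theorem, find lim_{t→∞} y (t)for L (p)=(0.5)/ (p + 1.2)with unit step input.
FVT: lim_{t→∞} y(t) = lim_{p→0} p*Y(p) where Y(p) = L(p)/p.
= lim_{p→0} L(p) = L(0) = num(0)/den(0) = 0.5/1.2 = 0.4167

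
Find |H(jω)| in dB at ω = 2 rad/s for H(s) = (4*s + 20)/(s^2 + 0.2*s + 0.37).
Substitute s = j*2: H(j2) = -5.20361 - 2.77726j.
|H(j2)| = sqrt(Re² + Im²) = 5.898.
20*log₁₀(5.898) = 15.41 dB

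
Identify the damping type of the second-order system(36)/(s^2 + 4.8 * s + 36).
Standard form: ωn²/(s²+2ζωn·s+ωn²) gives ωn=6, ζ=0.4.
Underdamped (ζ = 0.4 < 1)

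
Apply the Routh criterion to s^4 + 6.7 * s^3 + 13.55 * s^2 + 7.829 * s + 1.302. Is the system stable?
Routh array:
s^4: [1, 13.55, 1.302]; s^3: [6.7, 7.829]; s^2: [12.3815, 1.302]; s^1: [7.12445]; s^0: [1.302]
First column: [1, 6.7, 12.3815, 7.12445, 1.302]. Sign changes = 0.
Yes, stable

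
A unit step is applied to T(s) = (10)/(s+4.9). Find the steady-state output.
FVT: lim_{t→∞} y(t) = lim_{s→0} s*Y(s) where Y(s) = T(s)/s.
= lim_{s→0} T(s) = T(0) = num(0)/den(0) = 10/4.9 = 2.041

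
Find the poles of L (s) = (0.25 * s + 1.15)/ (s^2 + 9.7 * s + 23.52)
Set denominator = 0: s^2 + 9.7*s + 23.52 = (s + 4.9)(s + 4.8) = 0 → Poles: -4.8, -4.9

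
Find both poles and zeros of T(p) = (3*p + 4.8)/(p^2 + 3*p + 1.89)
Set denominator = 0: p^2 + 3*p + 1.89 = (p + 0.9)(p + 2.1) = 0 → Poles: -0.9, -2.1
Set numerator = 0: 3*p + 4.8 = 0 → Zeros: -1.6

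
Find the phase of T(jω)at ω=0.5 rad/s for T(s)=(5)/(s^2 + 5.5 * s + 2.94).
Substitute s = j*0.5: T(j0.5) = 0.90887 - 0.929142j.
∠T(j0.5) = atan2(Im, Re) = atan2(-0.929142, 0.90887) = -45.63°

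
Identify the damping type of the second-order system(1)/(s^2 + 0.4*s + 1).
Standard form: ωn²/(s²+2ζωn·s+ωn²) gives ωn=1, ζ=0.2.
Underdamped (ζ = 0.2 < 1)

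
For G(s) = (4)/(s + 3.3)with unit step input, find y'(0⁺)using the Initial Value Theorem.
IVT: y'(0⁺) = lim_{s→∞} s²·Y(s) = lim_{s→∞} s·G(s).
deg(num) = 0, deg(den) = 1, relative degree = 1, so s·G(s) → (leading num)/(leading den) = 4/1 = 4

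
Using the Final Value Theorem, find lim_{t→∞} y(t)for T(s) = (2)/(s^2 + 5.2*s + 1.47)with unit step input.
FVT: lim_{t→∞} y(t) = lim_{s→0} s*Y(s) where Y(s) = T(s)/s.
= lim_{s→0} T(s) = T(0) = num(0)/den(0) = 2/1.47 = 1.361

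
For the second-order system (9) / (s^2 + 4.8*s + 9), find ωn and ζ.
Standard form: ωn²/(s²+2ζωn·s+ωn²).
const=9=ωn² → ωn=3, s coeff=4.8=2ζωn → ζ=0.8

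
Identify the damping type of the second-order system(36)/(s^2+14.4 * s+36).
Standard form: ωn²/(s²+2ζωn·s+ωn²) gives ωn=6, ζ=1.2.
Overdamped (ζ = 1.2 > 1)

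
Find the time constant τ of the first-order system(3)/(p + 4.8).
First-order system: τ = -1/pole. Pole = -4.8. τ = -1/(-4.8) = 0.2083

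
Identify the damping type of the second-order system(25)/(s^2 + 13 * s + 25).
Standard form: ωn²/(s²+2ζωn·s+ωn²) gives ωn=5, ζ=1.3.
Overdamped (ζ = 1.3 > 1)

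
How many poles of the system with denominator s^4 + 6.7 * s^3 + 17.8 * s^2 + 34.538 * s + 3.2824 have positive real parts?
s^4 + 6.7*s^3 + 17.8*s^2 + 34.538*s + 3.2824 = (s + 4.4)(s + 0.1)(s^2 + 2.2*s + 7.46). Poles: -0.1, -1.1 + 2.5j, -1.1 - 2.5j, -4.4. RHP poles (Re>0): 0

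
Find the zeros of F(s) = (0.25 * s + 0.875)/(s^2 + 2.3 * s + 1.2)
Set numerator = 0: 0.25*s + 0.875 = 0 → Zeros: -3.5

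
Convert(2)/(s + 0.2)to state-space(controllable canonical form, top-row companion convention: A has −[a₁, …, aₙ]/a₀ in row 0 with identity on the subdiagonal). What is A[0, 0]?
Reachable canonical form for den = s + 0.2: top row of A = -[a₁,a₂,...,aₙ]/a₀, ones on the subdiagonal, zeros elsewhere.
A = [[-0.2]].
A[0,0] = -0.2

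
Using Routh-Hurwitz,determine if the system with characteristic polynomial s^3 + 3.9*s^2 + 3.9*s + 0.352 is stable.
Routh array:
s^3: [1, 3.9]; s^2: [3.9, 0.352]; s^1: [3.80974]; s^0: [0.352]
First column: [1, 3.9, 3.80974, 0.352]. Sign changes = 0.
Yes, stable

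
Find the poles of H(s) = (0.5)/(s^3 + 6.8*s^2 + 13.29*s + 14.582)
Set denominator = 0: s^3 + 6.8*s^2 + 13.29*s + 14.582 = (s + 4.6)(s^2 + 2.2*s + 3.17) = 0 → Poles: -1.1 + 1.4j, -1.1 - 1.4j, -4.6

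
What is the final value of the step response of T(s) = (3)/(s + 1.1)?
FVT: lim_{t→∞} y(t) = lim_{s→0} s*Y(s) where Y(s) = T(s)/s.
= lim_{s→0} T(s) = T(0) = num(0)/den(0) = 3/1.1 = 2.727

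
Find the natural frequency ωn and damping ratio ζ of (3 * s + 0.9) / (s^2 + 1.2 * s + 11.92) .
Underdamped: complex pole -0.6 + 3.4j. ωn = |pole| = 3.453, ζ = -Re(pole)/ωn = 0.1738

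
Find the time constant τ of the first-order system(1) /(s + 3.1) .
First-order system: τ = -1/pole. Pole = -3.1. τ = -1/(-3.1) = 0.3226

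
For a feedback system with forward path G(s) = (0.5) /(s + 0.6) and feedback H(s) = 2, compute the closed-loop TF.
Closed-loop T = G/(1+GH).
Numerator: G_num * H_den = 0.5.
Denominator: G_den * H_den + G_num * H_num = (s + 0.6) + (1) = s + 1.6.
T(s) = (0.5)/(s + 1.6)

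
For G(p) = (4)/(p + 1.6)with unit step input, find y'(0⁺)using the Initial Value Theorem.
IVT: y'(0⁺) = lim_{p→∞} p²·Y(p) = lim_{p→∞} p·G(p).
deg(num) = 0, deg(den) = 1, relative degree = 1, so p·G(p) → (leading num)/(leading den) = 4/1 = 4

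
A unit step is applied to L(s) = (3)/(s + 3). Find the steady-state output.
FVT: lim_{t→∞} y(t) = lim_{s→0} s*Y(s) where Y(s) = L(s)/s.
= lim_{s→0} L(s) = L(0) = num(0)/den(0) = 3/3 = 1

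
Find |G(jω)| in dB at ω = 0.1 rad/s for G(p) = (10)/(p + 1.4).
Substitute p = j*0.1: G(j0.1) = 7.1066 - 0.507614j.
|G(j0.1)| = sqrt(Re² + Im²) = 7.125.
20*log₁₀(7.125) = 17.06 dB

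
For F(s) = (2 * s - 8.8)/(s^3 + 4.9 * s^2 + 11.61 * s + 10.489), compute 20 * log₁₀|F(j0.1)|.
Substitute s = j*0.1: F(j0.1) = -0.83053 + 0.111438j.
|F(j0.1)| = sqrt(Re² + Im²) = 0.838.
20*log₁₀(0.838) = -1.54 dB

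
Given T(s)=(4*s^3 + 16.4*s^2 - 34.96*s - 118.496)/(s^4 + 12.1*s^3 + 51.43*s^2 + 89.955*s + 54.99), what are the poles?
Set denominator = 0: s^4 + 12.1*s^3 + 51.43*s^2 + 89.955*s + 54.99 = (s + 1.5)(s + 3.9)(s + 2)(s + 4.7) = 0 → Poles: -1.5, -2, -3.9, -4.7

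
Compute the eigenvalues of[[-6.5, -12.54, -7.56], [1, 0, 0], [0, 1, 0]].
Eigenvalues solve det(λI - A) = 0.
Characteristic polynomial: λ^3 + 6.5*λ^2 + 12.54*λ + 7.56 = 0.
Factor: (λ + 3.6)(λ + 1.5)(λ + 1.4) = 0.
Roots: -1.4, -1.5, -3.6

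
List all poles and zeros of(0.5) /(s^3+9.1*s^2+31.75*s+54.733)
Set denominator = 0: s^3 + 9.1*s^2 + 31.75*s + 54.733 = (s + 4.9)(s^2 + 4.2*s + 11.17) = 0 → Poles: -2.1 + 2.6j, -2.1 - 2.6j, -4.9
Numerator is a nonzero constant (0.5) → Zeros: none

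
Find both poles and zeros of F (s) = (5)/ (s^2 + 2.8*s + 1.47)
Set denominator = 0: s^2 + 2.8*s + 1.47 = (s + 2.1)(s + 0.7) = 0 → Poles: -0.7, -2.1
Numerator is a nonzero constant (5) → Zeros: none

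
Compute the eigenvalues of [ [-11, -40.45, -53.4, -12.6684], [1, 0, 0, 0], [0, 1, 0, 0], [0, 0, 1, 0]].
Eigenvalues solve det(λI - A) = 0.
Characteristic polynomial: λ^4 + 11*λ^3 + 40.45*λ^2 + 53.4*λ + 12.6684 = 0.
Factor: (λ + 2.7)(λ + 0.3)(λ + 4.6)(λ + 3.4) = 0.
Roots: -0.3, -2.7, -3.4, -4.6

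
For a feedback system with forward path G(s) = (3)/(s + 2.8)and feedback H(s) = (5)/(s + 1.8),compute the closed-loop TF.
Closed-loop T = G/(1+GH).
Numerator: G_num * H_den = 3*s + 5.4.
Denominator: G_den * H_den + G_num * H_num = (s^2 + 4.6*s + 5.04) + (15) = s^2 + 4.6*s + 20.04.
T(s) = (3*s + 5.4)/(s^2 + 4.6*s + 20.04)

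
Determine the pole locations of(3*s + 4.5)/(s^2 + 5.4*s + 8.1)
Set denominator = 0: s^2 + 5.4*s + 8.1 = 0 → Poles: -2.7 + 0.9j, -2.7 - 0.9j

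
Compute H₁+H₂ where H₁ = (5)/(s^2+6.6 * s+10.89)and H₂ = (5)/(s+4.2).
Parallel: H = H₁ + H₂ = (n₁·d₂ + n₂·d₁)/(d₁·d₂).
n₁·d₂ = 5*s + 21. n₂·d₁ = 5*s^2 + 33*s + 54.45. Sum = 5*s^2 + 38*s + 75.45. d₁·d₂ = s^3 + 10.8*s^2 + 38.61*s + 45.738.
H(s) = (5*s^2 + 38*s + 75.45)/(s^3 + 10.8*s^2 + 38.61*s + 45.738)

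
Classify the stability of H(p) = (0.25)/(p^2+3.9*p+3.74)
Denominator: p^2 + 3.9*p + 3.74 = (p + 2.2)(p + 1.7). Poles: -1.7, -2.2. Stable (all poles in LHP)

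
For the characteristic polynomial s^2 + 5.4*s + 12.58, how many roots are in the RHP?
Poles: -2.7 + 2.3j, -2.7 - 2.3j. RHP poles (Re>0): 0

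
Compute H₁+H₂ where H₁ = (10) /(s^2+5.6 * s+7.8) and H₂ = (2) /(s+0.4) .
Parallel: H = H₁ + H₂ = (n₁·d₂ + n₂·d₁)/(d₁·d₂).
n₁·d₂ = 10*s + 4. n₂·d₁ = 2*s^2 + 11.2*s + 15.6. Sum = 2*s^2 + 21.2*s + 19.6. d₁·d₂ = s^3 + 6*s^2 + 10.04*s + 3.12.
H(s) = (2*s^2 + 21.2*s + 19.6)/(s^3 + 6*s^2 + 10.04*s + 3.12)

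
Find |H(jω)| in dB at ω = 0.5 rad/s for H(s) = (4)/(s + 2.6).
Substitute s = j*0.5: H(j0.5) = 1.48359 - 0.285307j.
|H(j0.5)| = sqrt(Re² + Im²) = 1.511.
20*log₁₀(1.511) = 3.58 dB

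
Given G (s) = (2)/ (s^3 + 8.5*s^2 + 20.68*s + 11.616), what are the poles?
Set denominator = 0: s^3 + 8.5*s^2 + 20.68*s + 11.616 = (s + 3.3)(s + 0.8)(s + 4.4) = 0 → Poles: -0.8, -3.3, -4.4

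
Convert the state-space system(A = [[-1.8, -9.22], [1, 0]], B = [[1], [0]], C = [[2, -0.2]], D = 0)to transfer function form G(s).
G(s) = C(sI - A)⁻¹B + D.
Characteristic polynomial det(sI - A) = s^2 + 1.8*s + 9.22.
Numerator from C·adj(sI-A)·B + D·det(sI-A) = 2*s - 0.2.
G(s) = (2*s - 0.2)/(s^2 + 1.8*s + 9.22)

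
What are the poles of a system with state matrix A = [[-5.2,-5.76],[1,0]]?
Eigenvalues solve det(λI - A) = 0.
Characteristic polynomial: λ^2 + 5.2*λ + 5.76 = 0.
Factor: (λ + 3.6)(λ + 1.6) = 0.
Roots: -1.6, -3.6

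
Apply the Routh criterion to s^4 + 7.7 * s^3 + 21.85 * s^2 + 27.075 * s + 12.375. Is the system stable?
Routh array:
s^4: [1, 21.85, 12.375]; s^3: [7.7, 27.075]; s^2: [18.3338, 12.375]; s^1: [21.8776]; s^0: [12.375]
First column: [1, 7.7, 18.3338, 21.8776, 12.375]. Sign changes = 0.
Yes, stable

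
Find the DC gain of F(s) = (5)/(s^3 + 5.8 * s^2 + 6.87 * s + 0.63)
DC gain = F(0) = num(0)/den(0) = 5/0.63 = 7.937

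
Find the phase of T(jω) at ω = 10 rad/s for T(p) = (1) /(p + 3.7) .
Substitute p = j*10: T(j10) = 0.0325446 - 0.0879585j.
∠T(j10) = atan2(Im, Re) = atan2(-0.0879585, 0.0325446) = -69.70°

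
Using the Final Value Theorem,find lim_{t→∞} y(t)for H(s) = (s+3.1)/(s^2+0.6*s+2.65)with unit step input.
FVT: lim_{t→∞} y(t) = lim_{s→0} s*Y(s) where Y(s) = H(s)/s.
= lim_{s→0} H(s) = H(0) = num(0)/den(0) = 3.1/2.65 = 1.17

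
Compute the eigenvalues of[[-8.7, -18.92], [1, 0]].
Eigenvalues solve det(λI - A) = 0.
Characteristic polynomial: λ^2 + 8.7*λ + 18.92 = 0.
Factor: (λ + 4.3)(λ + 4.4) = 0.
Roots: -4.3, -4.4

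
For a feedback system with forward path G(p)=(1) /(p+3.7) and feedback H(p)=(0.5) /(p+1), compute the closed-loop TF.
Closed-loop T = G/(1+GH).
Numerator: G_num * H_den = p + 1.
Denominator: G_den * H_den + G_num * H_num = (p^2 + 4.7*p + 3.7) + (0.5) = p^2 + 4.7*p + 4.2.
T(p) = (p + 1)/(p^2 + 4.7*p + 4.2)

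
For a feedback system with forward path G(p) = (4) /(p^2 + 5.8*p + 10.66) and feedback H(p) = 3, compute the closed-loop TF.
Closed-loop T = G/(1+GH).
Numerator: G_num * H_den = 4.
Denominator: G_den * H_den + G_num * H_num = (p^2 + 5.8*p + 10.66) + (12) = p^2 + 5.8*p + 22.66.
T(p) = (4)/(p^2 + 5.8*p + 22.66)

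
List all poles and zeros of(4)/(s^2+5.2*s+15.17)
Set denominator = 0: s^2 + 5.2*s + 15.17 = 0 → Poles: -2.6 + 2.9j, -2.6 - 2.9j
Numerator is a nonzero constant (4) → Zeros: none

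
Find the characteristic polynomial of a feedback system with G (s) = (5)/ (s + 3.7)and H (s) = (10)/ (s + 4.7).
Characteristic poly = G_den * H_den + G_num * H_num = (s^2 + 8.4*s + 17.39) + (50) = s^2 + 8.4*s + 67.39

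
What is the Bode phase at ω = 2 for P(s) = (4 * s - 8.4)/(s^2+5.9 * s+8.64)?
Substitute s = j*2: P(j2) = 0.344742 + 0.847424j.
∠P(j2) = atan2(Im, Re) = atan2(0.847424, 0.344742) = 67.86°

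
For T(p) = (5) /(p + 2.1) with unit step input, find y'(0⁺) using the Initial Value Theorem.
IVT: y'(0⁺) = lim_{p→∞} p²·Y(p) = lim_{p→∞} p·T(p).
deg(num) = 0, deg(den) = 1, relative degree = 1, so p·T(p) → (leading num)/(leading den) = 5/1 = 5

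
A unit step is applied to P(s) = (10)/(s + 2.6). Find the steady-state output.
FVT: lim_{t→∞} y(t) = lim_{s→0} s*Y(s) where Y(s) = P(s)/s.
= lim_{s→0} P(s) = P(0) = num(0)/den(0) = 10/2.6 = 3.846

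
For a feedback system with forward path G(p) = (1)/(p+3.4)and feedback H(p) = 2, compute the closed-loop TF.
Closed-loop T = G/(1+GH).
Numerator: G_num * H_den = 1.
Denominator: G_den * H_den + G_num * H_num = (p + 3.4) + (2) = p + 5.4.
T(p) = (1)/(p + 5.4)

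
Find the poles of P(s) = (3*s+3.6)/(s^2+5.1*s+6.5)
Set denominator = 0: s^2 + 5.1*s + 6.5 = (s + 2.6)(s + 2.5) = 0 → Poles: -2.5, -2.6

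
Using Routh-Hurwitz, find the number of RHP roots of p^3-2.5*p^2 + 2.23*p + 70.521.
Routh array:
p^3: [1, 2.23]; p^2: [-2.5, 70.521]; p^1: [30.4384]; p^0: [70.521]
First column: [1, -2.5, 30.4384, 70.521]. Sign changes = RHP roots = 2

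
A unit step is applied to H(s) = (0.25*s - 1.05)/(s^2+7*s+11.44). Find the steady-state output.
FVT: lim_{t→∞} y(t) = lim_{s→0} s*Y(s) where Y(s) = H(s)/s.
= lim_{s→0} H(s) = H(0) = num(0)/den(0) = -1.05/11.44 = -0.09178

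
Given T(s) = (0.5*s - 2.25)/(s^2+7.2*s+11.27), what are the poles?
Set denominator = 0: s^2 + 7.2*s + 11.27 = (s + 4.9)(s + 2.3) = 0 → Poles: -2.3, -4.9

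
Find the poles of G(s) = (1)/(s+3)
Set denominator = 0: s + 3 = 0 → Poles: -3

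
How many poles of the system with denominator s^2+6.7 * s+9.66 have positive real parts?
s^2 + 6.7*s + 9.66 = (s + 4.6)(s + 2.1). Poles: -2.1, -4.6. RHP poles (Re>0): 0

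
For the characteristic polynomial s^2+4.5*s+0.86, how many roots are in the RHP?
s^2 + 4.5*s + 0.86 = (s + 0.2)(s + 4.3). Poles: -0.2, -4.3. RHP poles (Re>0): 0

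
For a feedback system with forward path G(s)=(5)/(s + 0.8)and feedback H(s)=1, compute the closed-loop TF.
Closed-loop T = G/(1+GH).
Numerator: G_num * H_den = 5.
Denominator: G_den * H_den + G_num * H_num = (s + 0.8) + (5) = s + 5.8.
T(s) = (5)/(s + 5.8)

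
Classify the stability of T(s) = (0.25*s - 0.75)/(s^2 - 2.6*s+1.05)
Denominator: s^2 - 2.6*s + 1.05 = (s - 0.5)(s - 2.1). Poles: 0.5, 2.1. Unstable (2 pole(s) in RHP)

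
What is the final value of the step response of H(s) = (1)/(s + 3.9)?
FVT: lim_{t→∞} y(t) = lim_{s→0} s*Y(s) where Y(s) = H(s)/s.
= lim_{s→0} H(s) = H(0) = num(0)/den(0) = 1/3.9 = 0.2564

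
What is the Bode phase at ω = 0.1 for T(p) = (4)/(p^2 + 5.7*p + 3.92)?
Substitute p = j*0.1: T(j0.1) = 1.00173 - 0.146032j.
∠T(j0.1) = atan2(Im, Re) = atan2(-0.146032, 1.00173) = -8.29°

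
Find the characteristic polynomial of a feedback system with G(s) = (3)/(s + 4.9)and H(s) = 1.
Characteristic poly = G_den * H_den + G_num * H_num = (s + 4.9) + (3) = s + 7.9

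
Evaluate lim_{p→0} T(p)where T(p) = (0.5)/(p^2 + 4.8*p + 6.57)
DC gain = T(0) = num(0)/den(0) = 0.5/6.57 = 0.0761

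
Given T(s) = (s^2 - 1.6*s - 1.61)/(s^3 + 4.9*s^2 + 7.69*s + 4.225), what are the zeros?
Set numerator = 0: s^2 - 1.6*s - 1.61 = (s + 0.7)(s - 2.3) = 0 → Zeros: -0.7, 2.3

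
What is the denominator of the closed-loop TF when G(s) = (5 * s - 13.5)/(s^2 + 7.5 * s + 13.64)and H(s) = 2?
Characteristic poly = G_den * H_den + G_num * H_num = (s^2 + 7.5*s + 13.64) + (10*s - 27) = s^2 + 17.5*s - 13.36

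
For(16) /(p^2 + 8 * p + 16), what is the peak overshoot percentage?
Standard form: ωn²/(p²+2ζωn·p+ωn²) → ωn = 4, ζ = 1.
ζ ≥ 1, so the response is non-oscillatory: peak overshoot = 0%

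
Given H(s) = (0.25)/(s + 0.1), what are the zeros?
Numerator is a nonzero constant (0.25) → Zeros: none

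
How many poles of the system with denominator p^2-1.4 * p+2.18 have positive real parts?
Poles: 0.7 + 1.3j, 0.7 - 1.3j. RHP poles (Re>0): 2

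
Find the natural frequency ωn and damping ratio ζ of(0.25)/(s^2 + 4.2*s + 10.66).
Underdamped: complex pole -2.1 + 2.5j. ωn = |pole| = 3.265, ζ = -Re(pole)/ωn = 0.6432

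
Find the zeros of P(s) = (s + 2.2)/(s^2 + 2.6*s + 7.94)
Set numerator = 0: s + 2.2 = 0 → Zeros: -2.2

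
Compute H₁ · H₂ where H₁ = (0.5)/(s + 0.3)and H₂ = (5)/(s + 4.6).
Series: H = H₁ · H₂ = (n₁·n₂)/(d₁·d₂).
Num: n₁·n₂ = 2.5. Den: d₁·d₂ = s^2 + 4.9*s + 1.38.
H(s) = (2.5)/(s^2 + 4.9*s + 1.38)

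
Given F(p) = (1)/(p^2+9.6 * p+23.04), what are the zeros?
Numerator is a nonzero constant (1) → Zeros: none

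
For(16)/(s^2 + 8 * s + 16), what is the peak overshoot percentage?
Standard form: ωn²/(s²+2ζωn·s+ωn²) → ωn = 4, ζ = 1.
ζ ≥ 1, so the response is non-oscillatory: peak overshoot = 0%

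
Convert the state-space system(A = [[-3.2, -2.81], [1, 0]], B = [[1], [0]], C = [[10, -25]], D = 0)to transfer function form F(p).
F(p) = C(pI - A)⁻¹B + D.
Characteristic polynomial det(pI - A) = p^2 + 3.2*p + 2.81.
Numerator from C·adj(pI-A)·B + D·det(pI-A) = 10*p - 25.
F(p) = (10*p - 25)/(p^2 + 3.2*p + 2.81)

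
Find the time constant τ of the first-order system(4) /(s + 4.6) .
First-order system: τ = -1/pole. Pole = -4.6. τ = -1/(-4.6) = 0.2174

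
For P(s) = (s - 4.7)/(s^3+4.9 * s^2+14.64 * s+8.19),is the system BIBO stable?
Denominator: s^3 + 4.9*s^2 + 14.64*s + 8.19 = (s + 0.7)(s^2 + 4.2*s + 11.7). Poles: -0.7, -2.1 + 2.7j, -2.1 - 2.7j. All Re(p)<0: Yes (stable)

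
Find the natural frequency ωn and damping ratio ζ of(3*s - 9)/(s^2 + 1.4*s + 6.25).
Underdamped: complex pole -0.7 + 2.4j. ωn = |pole| = 2.5, ζ = -Re(pole)/ωn = 0.28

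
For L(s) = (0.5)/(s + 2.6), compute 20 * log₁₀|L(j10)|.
Substitute s = j*10: L(j10) = 0.0121768 - 0.046834j.
|L(j10)| = sqrt(Re² + Im²) = 0.04839.
20*log₁₀(0.04839) = -26.30 dB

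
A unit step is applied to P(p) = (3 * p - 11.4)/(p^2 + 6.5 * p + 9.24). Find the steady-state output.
FVT: lim_{t→∞} y(t) = lim_{p→0} p*Y(p) where Y(p) = P(p)/p.
= lim_{p→0} P(p) = P(0) = num(0)/den(0) = -11.4/9.24 = -1.234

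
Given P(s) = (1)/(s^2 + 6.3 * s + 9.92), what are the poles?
Set denominator = 0: s^2 + 6.3*s + 9.92 = (s + 3.1)(s + 3.2) = 0 → Poles: -3.1, -3.2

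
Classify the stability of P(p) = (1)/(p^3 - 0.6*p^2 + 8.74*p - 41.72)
Denominator: p^3 - 0.6*p^2 + 8.74*p - 41.72 = (p - 2.8)(p^2 + 2.2*p + 14.9). Poles: -1.1 + 3.7j, -1.1 - 3.7j, 2.8. Unstable (1 pole(s) in RHP)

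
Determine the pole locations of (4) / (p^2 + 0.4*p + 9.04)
Set denominator = 0: p^2 + 0.4*p + 9.04 = 0 → Poles: -0.2 + 3j, -0.2 - 3j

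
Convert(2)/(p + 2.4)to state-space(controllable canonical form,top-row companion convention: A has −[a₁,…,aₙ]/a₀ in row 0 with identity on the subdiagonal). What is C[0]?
Reachable canonical form: C = numerator coefficients (right-aligned, zero-padded to length n).
num = 2, C = [[2]].
C[0] = 2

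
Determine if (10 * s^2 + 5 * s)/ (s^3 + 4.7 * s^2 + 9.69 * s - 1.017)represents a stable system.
Denominator: s^3 + 4.7*s^2 + 9.69*s - 1.017 = (s - 0.1)(s^2 + 4.8*s + 10.17). Poles: -2.4 + 2.1j, -2.4 - 2.1j, 0.1. All Re(p)<0: No (unstable)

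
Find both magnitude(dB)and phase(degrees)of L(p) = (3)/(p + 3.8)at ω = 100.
Substitute p = j*100: L(j100) = 0.00113836 - 0.0299567j.
|L| = 20*log₁₀(sqrt(Re²+Im²)) = -30.46 dB.
∠L = atan2(Im, Re) = -87.82°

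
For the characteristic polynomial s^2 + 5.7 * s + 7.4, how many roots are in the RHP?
s^2 + 5.7*s + 7.4 = (s + 3.7)(s + 2). Poles: -2, -3.7. RHP poles (Re>0): 0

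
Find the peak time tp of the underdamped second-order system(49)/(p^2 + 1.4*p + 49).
Standard form: ωn²/(p²+2ζωn·p+ωn²) → ωn = 7, ζ = 0.1.
ωd = ωn·√(1-ζ²) = 7·√(1-0.1²) = 6.965.
tp = π/ωd = π/6.965 = 0.4511 s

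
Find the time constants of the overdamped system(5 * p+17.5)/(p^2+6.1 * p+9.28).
Overdamped: real poles at -2.9, -3.2. τ = -1/pole → τ₁ = 0.3448, τ₂ = 0.3125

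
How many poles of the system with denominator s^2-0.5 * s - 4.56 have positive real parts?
s^2 - 0.5*s - 4.56 = (s - 2.4)(s + 1.9). Poles: -1.9, 2.4. RHP poles (Re>0): 1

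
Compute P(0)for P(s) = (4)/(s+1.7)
DC gain = P(0) = num(0)/den(0) = 4/1.7 = 2.353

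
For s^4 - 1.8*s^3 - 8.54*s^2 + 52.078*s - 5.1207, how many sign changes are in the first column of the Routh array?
Routh array:
s^4: [1, -8.54, -5.1207]; s^3: [-1.8, 52.078]; s^2: [20.3922, -5.1207]; s^1: [51.626]; s^0: [-5.1207]
First column: [1, -1.8, 20.3922, 51.626, -5.1207]. Sign changes = 3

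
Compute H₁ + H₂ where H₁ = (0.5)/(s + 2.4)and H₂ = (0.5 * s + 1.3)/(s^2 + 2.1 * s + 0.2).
Parallel: H = H₁ + H₂ = (n₁·d₂ + n₂·d₁)/(d₁·d₂).
n₁·d₂ = 0.5*s^2 + 1.05*s + 0.1. n₂·d₁ = 0.5*s^2 + 2.5*s + 3.12. Sum = s^2 + 3.55*s + 3.22. d₁·d₂ = s^3 + 4.5*s^2 + 5.24*s + 0.48.
H(s) = (s^2 + 3.55*s + 3.22)/(s^3 + 4.5*s^2 + 5.24*s + 0.48)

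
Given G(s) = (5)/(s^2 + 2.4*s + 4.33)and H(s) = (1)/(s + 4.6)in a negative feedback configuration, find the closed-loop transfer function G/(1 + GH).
Closed-loop T = G/(1+GH).
Numerator: G_num * H_den = 5*s + 23.
Denominator: G_den * H_den + G_num * H_num = (s^3 + 7*s^2 + 15.37*s + 19.918) + (5) = s^3 + 7*s^2 + 15.37*s + 24.918.
T(s) = (5*s + 23)/(s^3 + 7*s^2 + 15.37*s + 24.918)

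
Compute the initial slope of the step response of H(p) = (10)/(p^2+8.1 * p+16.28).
IVT: y'(0⁺) = lim_{p→∞} p²·Y(p) = lim_{p→∞} p·H(p).
deg(num) = 0, deg(den) = 2, relative degree = 2 ≥ 2, so p·H(p) → 0. Initial slope = 0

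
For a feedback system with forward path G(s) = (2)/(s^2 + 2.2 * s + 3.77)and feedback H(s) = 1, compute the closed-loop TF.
Closed-loop T = G/(1+GH).
Numerator: G_num * H_den = 2.
Denominator: G_den * H_den + G_num * H_num = (s^2 + 2.2*s + 3.77) + (2) = s^2 + 2.2*s + 5.77.
T(s) = (2)/(s^2 + 2.2*s + 5.77)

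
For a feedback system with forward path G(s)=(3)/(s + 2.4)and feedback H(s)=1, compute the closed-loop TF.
Closed-loop T = G/(1+GH).
Numerator: G_num * H_den = 3.
Denominator: G_den * H_den + G_num * H_num = (s + 2.4) + (3) = s + 5.4.
T(s) = (3)/(s + 5.4)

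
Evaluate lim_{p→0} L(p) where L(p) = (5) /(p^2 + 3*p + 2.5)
DC gain = L(0) = num(0)/den(0) = 5/2.5 = 2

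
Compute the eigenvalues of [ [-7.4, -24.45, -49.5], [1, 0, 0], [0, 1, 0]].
Eigenvalues solve det(λI - A) = 0.
Characteristic polynomial: λ^3 + 7.4*λ^2 + 24.45*λ + 49.5 = 0.
Factor: (λ + 4.4)(λ^2 + 3*λ + 11.25) = 0.
Roots: -1.5 + 3j, -1.5 - 3j, -4.4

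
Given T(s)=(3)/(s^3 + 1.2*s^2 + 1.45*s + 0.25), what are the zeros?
Numerator is a nonzero constant (3) → Zeros: none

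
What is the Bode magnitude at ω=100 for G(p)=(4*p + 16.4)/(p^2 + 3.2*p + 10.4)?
Substitute p = j*100: G(j100) = -0.000358673 - 0.0400531j.
|G(j100)| = sqrt(Re² + Im²) = 0.04005.
20*log₁₀(0.04005) = -27.95 dB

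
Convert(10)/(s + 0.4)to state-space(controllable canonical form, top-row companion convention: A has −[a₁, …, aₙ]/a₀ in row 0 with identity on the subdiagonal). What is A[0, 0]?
Reachable canonical form for den = s + 0.4: top row of A = -[a₁,a₂,...,aₙ]/a₀, ones on the subdiagonal, zeros elsewhere.
A = [[-0.4]].
A[0,0] = -0.4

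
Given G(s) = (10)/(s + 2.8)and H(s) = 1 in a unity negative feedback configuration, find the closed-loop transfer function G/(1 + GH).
Closed-loop T = G/(1+GH).
Numerator: G_num * H_den = 10.
Denominator: G_den * H_den + G_num * H_num = (s + 2.8) + (10) = s + 12.8.
T(s) = (10)/(s + 12.8)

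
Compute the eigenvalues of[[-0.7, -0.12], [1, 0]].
Eigenvalues solve det(λI - A) = 0.
Characteristic polynomial: λ^2 + 0.7*λ + 0.12 = 0.
Factor: (λ + 0.3)(λ + 0.4) = 0.
Roots: -0.3, -0.4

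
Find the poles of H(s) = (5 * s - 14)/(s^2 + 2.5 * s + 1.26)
Set denominator = 0: s^2 + 2.5*s + 1.26 = (s + 0.7)(s + 1.8) = 0 → Poles: -0.7, -1.8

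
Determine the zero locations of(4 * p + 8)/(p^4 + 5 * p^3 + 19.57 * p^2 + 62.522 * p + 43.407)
Set numerator = 0: 4*p + 8 = 0 → Zeros: -2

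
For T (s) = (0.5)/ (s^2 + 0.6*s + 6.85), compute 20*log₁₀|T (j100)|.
Substitute s = j*100: T(j100) = -5.00325e-05 - 3.00401e-07j.
|T(j100)| = sqrt(Re² + Im²) = 5.003e-05.
20*log₁₀(5.003e-05) = -86.01 dB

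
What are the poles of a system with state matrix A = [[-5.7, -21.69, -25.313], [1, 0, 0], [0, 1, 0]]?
Eigenvalues solve det(λI - A) = 0.
Characteristic polynomial: λ^3 + 5.7*λ^2 + 21.69*λ + 25.313 = 0.
Factor: (λ + 1.7)(λ^2 + 4*λ + 14.89) = 0.
Roots: -1.7, -2 + 3.3j, -2 - 3.3j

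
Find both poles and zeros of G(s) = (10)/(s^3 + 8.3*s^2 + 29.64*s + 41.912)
Set denominator = 0: s^3 + 8.3*s^2 + 29.64*s + 41.912 = (s + 3.1)(s^2 + 5.2*s + 13.52) = 0 → Poles: -2.6 + 2.6j, -2.6 - 2.6j, -3.1
Numerator is a nonzero constant (10) → Zeros: none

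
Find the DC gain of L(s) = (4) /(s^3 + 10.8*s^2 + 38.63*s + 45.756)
DC gain = L(0) = num(0)/den(0) = 4/45.756 = 0.08742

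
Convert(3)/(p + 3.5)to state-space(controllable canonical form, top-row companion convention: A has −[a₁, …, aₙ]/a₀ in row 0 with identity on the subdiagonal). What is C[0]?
Reachable canonical form: C = numerator coefficients (right-aligned, zero-padded to length n).
num = 3, C = [[3]].
C[0] = 3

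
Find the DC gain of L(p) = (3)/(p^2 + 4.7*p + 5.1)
DC gain = L(0) = num(0)/den(0) = 3/5.1 = 0.5882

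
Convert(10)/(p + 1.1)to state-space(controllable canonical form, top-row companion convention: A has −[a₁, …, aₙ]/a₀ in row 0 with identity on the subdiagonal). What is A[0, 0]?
Reachable canonical form for den = p + 1.1: top row of A = -[a₁,a₂,...,aₙ]/a₀, ones on the subdiagonal, zeros elsewhere.
A = [[-1.1]].
A[0,0] = -1.1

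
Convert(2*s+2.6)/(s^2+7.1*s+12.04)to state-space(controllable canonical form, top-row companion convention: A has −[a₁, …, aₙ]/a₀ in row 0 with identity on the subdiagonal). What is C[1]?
Reachable canonical form: C = numerator coefficients (right-aligned, zero-padded to length n).
num = 2*s + 2.6, C = [[2, 2.6]].
C[1] = 2.6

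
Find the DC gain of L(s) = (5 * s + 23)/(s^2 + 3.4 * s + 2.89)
DC gain = L(0) = num(0)/den(0) = 23/2.89 = 7.958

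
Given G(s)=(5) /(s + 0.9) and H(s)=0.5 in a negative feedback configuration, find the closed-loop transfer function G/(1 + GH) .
Closed-loop T = G/(1+GH).
Numerator: G_num * H_den = 5.
Denominator: G_den * H_den + G_num * H_num = (s + 0.9) + (2.5) = s + 3.4.
T(s) = (5)/(s + 3.4)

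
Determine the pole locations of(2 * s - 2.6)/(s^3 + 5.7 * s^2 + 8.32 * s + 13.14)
Set denominator = 0: s^3 + 5.7*s^2 + 8.32*s + 13.14 = (s + 4.5)(s^2 + 1.2*s + 2.92) = 0 → Poles: -0.6 + 1.6j, -0.6 - 1.6j, -4.5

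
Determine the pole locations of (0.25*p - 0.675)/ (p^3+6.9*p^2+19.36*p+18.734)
Set denominator = 0: p^3 + 6.9*p^2 + 19.36*p + 18.734 = (p + 1.9)(p^2 + 5*p + 9.86) = 0 → Poles: -1.9, -2.5 + 1.9j, -2.5 - 1.9j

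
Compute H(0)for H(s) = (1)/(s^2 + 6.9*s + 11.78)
DC gain = H(0) = num(0)/den(0) = 1/11.78 = 0.08489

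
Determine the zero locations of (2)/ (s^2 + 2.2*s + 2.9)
Numerator is a nonzero constant (2) → Zeros: none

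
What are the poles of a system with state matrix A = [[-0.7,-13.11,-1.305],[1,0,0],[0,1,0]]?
Eigenvalues solve det(λI - A) = 0.
Characteristic polynomial: λ^3 + 0.7*λ^2 + 13.11*λ + 1.305 = 0.
Factor: (λ + 0.1)(λ^2 + 0.6*λ + 13.05) = 0.
Roots: -0.1, -0.3 + 3.6j, -0.3 - 3.6j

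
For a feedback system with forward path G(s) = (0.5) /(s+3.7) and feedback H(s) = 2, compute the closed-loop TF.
Closed-loop T = G/(1+GH).
Numerator: G_num * H_den = 0.5.
Denominator: G_den * H_den + G_num * H_num = (s + 3.7) + (1) = s + 4.7.
T(s) = (0.5)/(s + 4.7)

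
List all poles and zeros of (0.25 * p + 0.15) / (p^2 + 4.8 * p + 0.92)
Set denominator = 0: p^2 + 4.8*p + 0.92 = (p + 0.2)(p + 4.6) = 0 → Poles: -0.2, -4.6
Set numerator = 0: 0.25*p + 0.15 = 0 → Zeros: -0.6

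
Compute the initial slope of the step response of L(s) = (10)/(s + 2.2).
IVT: y'(0⁺) = lim_{s→∞} s²·Y(s) = lim_{s→∞} s·L(s).
deg(num) = 0, deg(den) = 1, relative degree = 1, so s·L(s) → (leading num)/(leading den) = 10/1 = 10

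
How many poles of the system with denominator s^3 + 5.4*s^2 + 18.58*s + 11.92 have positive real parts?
s^3 + 5.4*s^2 + 18.58*s + 11.92 = (s + 0.8)(s^2 + 4.6*s + 14.9). Poles: -0.8, -2.3 + 3.1j, -2.3 - 3.1j. RHP poles (Re>0): 0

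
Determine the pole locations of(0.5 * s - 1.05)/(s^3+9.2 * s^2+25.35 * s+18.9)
Set denominator = 0: s^3 + 9.2*s^2 + 25.35*s + 18.9 = (s + 1.2)(s + 4.5)(s + 3.5) = 0 → Poles: -1.2, -3.5, -4.5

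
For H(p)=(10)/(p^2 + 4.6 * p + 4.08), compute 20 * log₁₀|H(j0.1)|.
Substitute p = j*0.1: H(j0.1) = 2.42601 - 0.274193j.
|H(j0.1)| = sqrt(Re² + Im²) = 2.441.
20*log₁₀(2.441) = 7.75 dB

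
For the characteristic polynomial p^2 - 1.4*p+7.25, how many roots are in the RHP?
Poles: 0.7 + 2.6j, 0.7 - 2.6j. RHP poles (Re>0): 2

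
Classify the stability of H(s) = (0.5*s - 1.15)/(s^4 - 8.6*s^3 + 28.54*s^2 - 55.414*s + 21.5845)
Denominator: s^4 - 8.6*s^3 + 28.54*s^2 - 55.414*s + 21.5845 = (s - 4.9)(s - 0.5)(s^2 - 3.2*s + 8.81). Poles: 0.5, 1.6 + 2.5j, 1.6 - 2.5j, 4.9. Unstable (4 pole(s) in RHP)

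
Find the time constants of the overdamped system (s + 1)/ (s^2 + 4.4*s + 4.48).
Overdamped: real poles at -1.6, -2.8. τ = -1/pole → τ₁ = 0.625, τ₂ = 0.3571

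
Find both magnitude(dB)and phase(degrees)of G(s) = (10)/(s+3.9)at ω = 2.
Substitute s = j*2: G(j2) = 2.03019 - 1.04112j.
|G| = 20*log₁₀(sqrt(Re²+Im²)) = 7.16 dB.
∠G = atan2(Im, Re) = -27.15°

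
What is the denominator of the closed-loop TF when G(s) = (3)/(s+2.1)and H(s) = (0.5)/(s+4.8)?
Characteristic poly = G_den * H_den + G_num * H_num = (s^2 + 6.9*s + 10.08) + (1.5) = s^2 + 6.9*s + 11.58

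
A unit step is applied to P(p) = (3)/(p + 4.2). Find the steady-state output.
FVT: lim_{t→∞} y(t) = lim_{p→0} p*Y(p) where Y(p) = P(p)/p.
= lim_{p→0} P(p) = P(0) = num(0)/den(0) = 3/4.2 = 0.7143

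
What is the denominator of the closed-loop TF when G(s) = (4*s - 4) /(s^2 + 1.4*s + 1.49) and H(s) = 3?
Characteristic poly = G_den * H_den + G_num * H_num = (s^2 + 1.4*s + 1.49) + (12*s - 12) = s^2 + 13.4*s - 10.51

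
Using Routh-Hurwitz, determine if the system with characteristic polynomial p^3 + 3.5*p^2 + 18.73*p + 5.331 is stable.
Routh array:
p^3: [1, 18.73]; p^2: [3.5, 5.331]; p^1: [17.2069]; p^0: [5.331]
First column: [1, 3.5, 17.2069, 5.331]. Sign changes = 0.
Yes, stable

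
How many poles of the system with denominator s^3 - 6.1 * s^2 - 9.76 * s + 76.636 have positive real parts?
s^3 - 6.1*s^2 - 9.76*s + 76.636 = (s - 4.6)(s + 3.4)(s - 4.9). Poles: -3.4, 4.6, 4.9. RHP poles (Re>0): 2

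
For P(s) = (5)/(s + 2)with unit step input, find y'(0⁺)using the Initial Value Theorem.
IVT: y'(0⁺) = lim_{s→∞} s²·Y(s) = lim_{s→∞} s·P(s).
deg(num) = 0, deg(den) = 1, relative degree = 1, so s·P(s) → (leading num)/(leading den) = 5/1 = 5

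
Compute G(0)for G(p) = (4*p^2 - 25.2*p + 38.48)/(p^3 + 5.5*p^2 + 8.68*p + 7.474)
DC gain = G(0) = num(0)/den(0) = 38.48/7.474 = 5.149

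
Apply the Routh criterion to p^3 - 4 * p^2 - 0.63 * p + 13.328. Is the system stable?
Routh array:
p^3: [1, -0.63]; p^2: [-4, 13.328]; p^1: [2.702]; p^0: [13.328]
First column: [1, -4, 2.702, 13.328]. Sign changes = 2.
No, unstable (2 RHP root(s))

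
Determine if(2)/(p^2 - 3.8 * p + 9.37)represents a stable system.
Denominator: p^2 - 3.8*p + 9.37. Poles: 1.9 + 2.4j, 1.9 - 2.4j. All Re(p)<0: No (unstable)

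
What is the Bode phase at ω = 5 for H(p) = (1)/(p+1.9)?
Substitute p = j*5: H(j5) = 0.0664103 - 0.174764j.
∠H(j5) = atan2(Im, Re) = atan2(-0.174764, 0.0664103) = -69.19°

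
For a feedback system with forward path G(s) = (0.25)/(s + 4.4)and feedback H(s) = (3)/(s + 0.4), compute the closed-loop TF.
Closed-loop T = G/(1+GH).
Numerator: G_num * H_den = 0.25*s + 0.1.
Denominator: G_den * H_den + G_num * H_num = (s^2 + 4.8*s + 1.76) + (0.75) = s^2 + 4.8*s + 2.51.
T(s) = (0.25*s + 0.1)/(s^2 + 4.8*s + 2.51)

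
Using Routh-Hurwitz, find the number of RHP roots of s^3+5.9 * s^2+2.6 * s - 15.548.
Routh array:
s^3: [1, 2.6]; s^2: [5.9, -15.548]; s^1: [5.23525]; s^0: [-15.548]
First column: [1, 5.9, 5.23525, -15.548]. Sign changes = RHP roots = 1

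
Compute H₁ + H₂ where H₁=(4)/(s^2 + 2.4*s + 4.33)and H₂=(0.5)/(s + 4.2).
Parallel: H = H₁ + H₂ = (n₁·d₂ + n₂·d₁)/(d₁·d₂).
n₁·d₂ = 4*s + 16.8. n₂·d₁ = 0.5*s^2 + 1.2*s + 2.165. Sum = 0.5*s^2 + 5.2*s + 18.965. d₁·d₂ = s^3 + 6.6*s^2 + 14.41*s + 18.186.
H(s) = (0.5*s^2 + 5.2*s + 18.965)/(s^3 + 6.6*s^2 + 14.41*s + 18.186)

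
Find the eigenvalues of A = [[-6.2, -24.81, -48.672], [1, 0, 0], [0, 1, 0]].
Eigenvalues solve det(λI - A) = 0.
Characteristic polynomial: λ^3 + 6.2*λ^2 + 24.81*λ + 48.672 = 0.
Factor: (λ + 3.2)(λ^2 + 3*λ + 15.21) = 0.
Roots: -1.5 + 3.6j, -1.5 - 3.6j, -3.2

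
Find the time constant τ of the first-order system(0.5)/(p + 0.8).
First-order system: τ = -1/pole. Pole = -0.8. τ = -1/(-0.8) = 1.25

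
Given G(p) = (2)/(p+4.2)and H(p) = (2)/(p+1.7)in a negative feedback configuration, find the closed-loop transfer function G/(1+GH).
Closed-loop T = G/(1+GH).
Numerator: G_num * H_den = 2*p + 3.4.
Denominator: G_den * H_den + G_num * H_num = (p^2 + 5.9*p + 7.14) + (4) = p^2 + 5.9*p + 11.14.
T(p) = (2*p + 3.4)/(p^2 + 5.9*p + 11.14)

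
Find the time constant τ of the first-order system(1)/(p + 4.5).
First-order system: τ = -1/pole. Pole = -4.5. τ = -1/(-4.5) = 0.2222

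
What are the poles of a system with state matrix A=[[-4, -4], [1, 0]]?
Eigenvalues solve det(λI - A) = 0.
Characteristic polynomial: λ^2 + 4*λ + 4 = 0.
Factor: (λ + 2)(λ + 2) = 0.
Roots: -2, -2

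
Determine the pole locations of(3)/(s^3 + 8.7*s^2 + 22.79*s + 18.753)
Set denominator = 0: s^3 + 8.7*s^2 + 22.79*s + 18.753 = (s + 1.9)(s + 2.1)(s + 4.7) = 0 → Poles: -1.9, -2.1, -4.7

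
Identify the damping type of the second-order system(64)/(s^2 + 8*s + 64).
Standard form: ωn²/(s²+2ζωn·s+ωn²) gives ωn=8, ζ=0.5.
Underdamped (ζ = 0.5 < 1)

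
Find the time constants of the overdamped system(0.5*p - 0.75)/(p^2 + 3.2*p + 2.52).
Overdamped: real poles at -1.8, -1.4. τ = -1/pole → τ₁ = 0.5556, τ₂ = 0.7143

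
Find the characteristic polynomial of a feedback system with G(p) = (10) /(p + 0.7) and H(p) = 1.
Characteristic poly = G_den * H_den + G_num * H_num = (p + 0.7) + (10) = p + 10.7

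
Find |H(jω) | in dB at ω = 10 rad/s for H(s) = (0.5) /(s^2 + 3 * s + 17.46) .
Substitute s = j*10: H(j10) = -0.00535081 - 0.00194481j.
|H(j10)| = sqrt(Re² + Im²) = 0.005693.
20*log₁₀(0.005693) = -44.89 dB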